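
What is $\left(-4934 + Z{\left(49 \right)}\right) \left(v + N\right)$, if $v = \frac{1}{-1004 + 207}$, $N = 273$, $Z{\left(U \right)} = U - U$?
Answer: $- \frac{1073539720}{797} \approx -1.347 \cdot 10^{6}$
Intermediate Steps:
$Z{\left(U \right)} = 0$
$v = - \frac{1}{797}$ ($v = \frac{1}{-797} = - \frac{1}{797} \approx -0.0012547$)
$\left(-4934 + Z{\left(49 \right)}\right) \left(v + N\right) = \left(-4934 + 0\right) \left(- \frac{1}{797} + 273\right) = \left(-4934\right) \frac{217580}{797} = - \frac{1073539720}{797}$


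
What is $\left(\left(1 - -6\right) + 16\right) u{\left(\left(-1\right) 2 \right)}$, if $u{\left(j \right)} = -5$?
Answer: $-115$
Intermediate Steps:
$\left(\left(1 - -6\right) + 16\right) u{\left(\left(-1\right) 2 \right)} = \left(\left(1 - -6\right) + 16\right) \left(-5\right) = \left(\left(1 + 6\right) + 16\right) \left(-5\right) = \left(7 + 16\right) \left(-5\right) = 23 \left(-5\right) = -115$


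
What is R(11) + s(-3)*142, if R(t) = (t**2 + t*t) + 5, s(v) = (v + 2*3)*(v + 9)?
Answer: 2803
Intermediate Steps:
s(v) = (6 + v)*(9 + v) (s(v) = (v + 6)*(9 + v) = (6 + v)*(9 + v))
R(t) = 5 + 2*t**2 (R(t) = (t**2 + t**2) + 5 = 2*t**2 + 5 = 5 + 2*t**2)
R(11) + s(-3)*142 = (5 + 2*11**2) + (54 + (-3)**2 + 15*(-3))*142 = (5 + 2*121) + (54 + 9 - 45)*142 = (5 + 242) + 18*142 = 247 + 2556 = 2803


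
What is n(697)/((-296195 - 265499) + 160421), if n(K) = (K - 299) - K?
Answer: 299/401273 ≈ 0.00074513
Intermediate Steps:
n(K) = -299 (n(K) = (-299 + K) - K = -299)
n(697)/((-296195 - 265499) + 160421) = -299/((-296195 - 265499) + 160421) = -299/(-561694 + 160421) = -299/(-401273) = -299*(-1/401273) = 299/401273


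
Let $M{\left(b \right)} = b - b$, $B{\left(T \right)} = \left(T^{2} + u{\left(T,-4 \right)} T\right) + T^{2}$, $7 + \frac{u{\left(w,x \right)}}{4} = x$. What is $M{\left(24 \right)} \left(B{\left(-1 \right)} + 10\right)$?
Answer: $0$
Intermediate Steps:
$u{\left(w,x \right)} = -28 + 4 x$
$B{\left(T \right)} = - 44 T + 2 T^{2}$ ($B{\left(T \right)} = \left(T^{2} + \left(-28 + 4 \left(-4\right)\right) T\right) + T^{2} = \left(T^{2} + \left(-28 - 16\right) T\right) + T^{2} = \left(T^{2} - 44 T\right) + T^{2} = - 44 T + 2 T^{2}$)
$M{\left(b \right)} = 0$
$M{\left(24 \right)} \left(B{\left(-1 \right)} + 10\right) = 0 \left(2 \left(-1\right) \left(-22 - 1\right) + 10\right) = 0 \left(2 \left(-1\right) \left(-23\right) + 10\right) = 0 \left(46 + 10\right) = 0 \cdot 56 = 0$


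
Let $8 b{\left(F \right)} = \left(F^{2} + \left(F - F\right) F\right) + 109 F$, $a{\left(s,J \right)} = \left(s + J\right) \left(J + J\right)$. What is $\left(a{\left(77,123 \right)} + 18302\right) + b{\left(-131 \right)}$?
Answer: $\frac{271449}{4} \approx 67862.0$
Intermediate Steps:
$a{\left(s,J \right)} = 2 J \left(J + s\right)$ ($a{\left(s,J \right)} = \left(J + s\right) 2 J = 2 J \left(J + s\right)$)
$b{\left(F \right)} = \frac{F^{2}}{8} + \frac{109 F}{8}$ ($b{\left(F \right)} = \frac{\left(F^{2} + \left(F - F\right) F\right) + 109 F}{8} = \frac{\left(F^{2} + 0 F\right) + 109 F}{8} = \frac{\left(F^{2} + 0\right) + 109 F}{8} = \frac{F^{2} + 109 F}{8} = \frac{F^{2}}{8} + \frac{109 F}{8}$)
$\left(a{\left(77,123 \right)} + 18302\right) + b{\left(-131 \right)} = \left(2 \cdot 123 \left(123 + 77\right) + 18302\right) + \frac{1}{8} \left(-131\right) \left(109 - 131\right) = \left(2 \cdot 123 \cdot 200 + 18302\right) + \frac{1}{8} \left(-131\right) \left(-22\right) = \left(49200 + 18302\right) + \frac{1441}{4} = 67502 + \frac{1441}{4} = \frac{271449}{4}$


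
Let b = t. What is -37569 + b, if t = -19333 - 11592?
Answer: -68494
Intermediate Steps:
t = -30925
b = -30925
-37569 + b = -37569 - 30925 = -68494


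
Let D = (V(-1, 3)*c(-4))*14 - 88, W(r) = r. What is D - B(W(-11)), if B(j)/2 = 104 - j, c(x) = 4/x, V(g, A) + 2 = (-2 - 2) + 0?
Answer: -234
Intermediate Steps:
V(g, A) = -6 (V(g, A) = -2 + ((-2 - 2) + 0) = -2 + (-4 + 0) = -2 - 4 = -6)
B(j) = 208 - 2*j (B(j) = 2*(104 - j) = 208 - 2*j)
D = -4 (D = -24/(-4)*14 - 88 = -24*(-1)/4*14 - 88 = -6*(-1)*14 - 88 = 6*14 - 88 = 84 - 88 = -4)
D - B(W(-11)) = -4 - (208 - 2*(-11)) = -4 - (208 + 22) = -4 - 1*230 = -4 - 230 = -234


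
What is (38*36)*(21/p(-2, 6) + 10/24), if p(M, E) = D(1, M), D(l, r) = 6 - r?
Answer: 4161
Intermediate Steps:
p(M, E) = 6 - M
(38*36)*(21/p(-2, 6) + 10/24) = (38*36)*(21/(6 - 1*(-2)) + 10/24) = 1368*(21/(6 + 2) + 10*(1/24)) = 1368*(21/8 + 5/12) = 1368*(73/24) = 4161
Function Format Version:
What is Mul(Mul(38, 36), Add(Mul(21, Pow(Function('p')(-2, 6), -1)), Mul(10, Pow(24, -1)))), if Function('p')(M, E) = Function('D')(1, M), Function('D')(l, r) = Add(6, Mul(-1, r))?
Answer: 4161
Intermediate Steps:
Function('p')(M, E) = Add(6, Mul(-1, M))
Mul(Mul(38, 36), Add(Mul(21, Pow(Function('p')(-2, 6), -1)), Mul(10, Pow(24, -1)))) = Mul(Mul(38, 36), Add(Mul(21, Pow(Add(6, Mul(-1, -2)), -1)), Mul(10, Pow(24, -1)))) = Mul(1368, Add(Mul(21, Pow(Add(6, 2), -1)), Mul(10, Rational(1, 24)))) = Mul(1368, Add(Mul(21, Pow(8, -1)), Rational(5, 12))) = Mul(1368, Add(Mul(21, Rational(1, 8)), Rational(5, 12))) = Mul(1368, Add(Rational(21, 8), Rational(5, 12))) = Mul(1368, Rational(73, 24)) = 4161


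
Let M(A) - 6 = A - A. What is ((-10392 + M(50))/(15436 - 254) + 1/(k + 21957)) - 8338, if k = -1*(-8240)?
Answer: -1911438415756/229225427 ≈ -8338.7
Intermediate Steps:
k = 8240
M(A) = 6 (M(A) = 6 + (A - A) = 6 + 0 = 6)
((-10392 + M(50))/(15436 - 254) + 1/(k + 21957)) - 8338 = ((-10392 + 6)/(15436 - 254) + 1/(8240 + 21957)) - 8338 = (-10386/15182 + 1/30197) - 8338 = (-10386*1/15182 + 1/30197) - 8338 = (-5193/7591 + 1/30197) - 8338 = -156805430/229225427 - 8338 = -1911438415756/229225427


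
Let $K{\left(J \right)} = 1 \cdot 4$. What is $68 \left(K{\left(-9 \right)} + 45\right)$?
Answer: $3332$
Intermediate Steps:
$K{\left(J \right)} = 4$
$68 \left(K{\left(-9 \right)} + 45\right) = 68 \left(4 + 45\right) = 68 \cdot 49 = 3332$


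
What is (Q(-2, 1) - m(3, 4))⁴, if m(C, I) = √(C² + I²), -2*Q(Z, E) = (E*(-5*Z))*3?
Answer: 160000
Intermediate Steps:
Q(Z, E) = 15*E*Z/2 (Q(Z, E) = -E*(-5*Z)*3/2 = -(-5*E*Z)*3/2 = -(-15)*E*Z/2 = 15*E*Z/2)
(Q(-2, 1) - m(3, 4))⁴ = ((15/2)*1*(-2) - √(3² + 4²))⁴ = (-15 - √(9 + 16))⁴ = (-15 - √25)⁴ = (-15 - 1*5)⁴ = (-15 - 5)⁴ = (-20)⁴ = 160000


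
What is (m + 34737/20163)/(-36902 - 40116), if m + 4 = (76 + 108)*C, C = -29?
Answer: 35878561/517637978 ≈ 0.069312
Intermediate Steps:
m = -5340 (m = -4 + (76 + 108)*(-29) = -4 + 184*(-29) = -4 - 5336 = -5340)
(m + 34737/20163)/(-36902 - 40116) = (-5340 + 34737/20163)/(-36902 - 40116) = (-5340 + 34737*(1/20163))/(-77018) = (-5340 + 11579/6721)*(-1/77018) = -35878561/6721*(-1/77018) = 35878561/517637978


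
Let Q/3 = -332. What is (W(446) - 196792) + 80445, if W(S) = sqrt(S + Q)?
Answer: -116347 + 5*I*sqrt(22) ≈ -1.1635e+5 + 23.452*I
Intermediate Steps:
Q = -996 (Q = 3*(-332) = -996)
W(S) = sqrt(-996 + S) (W(S) = sqrt(S - 996) = sqrt(-996 + S))
(W(446) - 196792) + 80445 = (sqrt(-996 + 446) - 196792) + 80445 = (sqrt(-550) - 196792) + 80445 = (5*I*sqrt(22) - 196792) + 80445 = (-196792 + 5*I*sqrt(22)) + 80445 = -116347 + 5*I*sqrt(22)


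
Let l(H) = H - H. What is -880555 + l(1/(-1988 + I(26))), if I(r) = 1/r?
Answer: -880555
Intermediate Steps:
l(H) = 0
-880555 + l(1/(-1988 + I(26))) = -880555 + 0 = -880555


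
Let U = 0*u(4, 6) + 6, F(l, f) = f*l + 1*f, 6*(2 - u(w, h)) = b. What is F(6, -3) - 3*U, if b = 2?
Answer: -39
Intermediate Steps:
u(w, h) = 5/3 (u(w, h) = 2 - 1/6*2 = 2 - 1/3 = 5/3)
F(l, f) = f + f*l (F(l, f) = f*l + f = f + f*l)
U = 6 (U = 0*(5/3) + 6 = 0 + 6 = 6)
F(6, -3) - 3*U = -3*(1 + 6) - 3*6 = -3*7 - 18 = -21 - 18 = -39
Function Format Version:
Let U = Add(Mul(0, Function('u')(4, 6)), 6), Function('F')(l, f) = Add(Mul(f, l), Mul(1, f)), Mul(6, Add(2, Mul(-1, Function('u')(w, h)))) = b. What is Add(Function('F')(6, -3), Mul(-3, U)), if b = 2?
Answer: -39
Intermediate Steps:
Function('u')(w, h) = Rational(5, 3) (Function('u')(w, h) = Add(2, Mul(Rational(-1, 6), 2)) = Add(2, Rational(-1, 3)) = Rational(5, 3))
Function('F')(l, f) = Add(f, Mul(f, l)) (Function('F')(l, f) = Add(Mul(f, l), f) = Add(f, Mul(f, l)))
U = 6 (U = Add(Mul(0, Rational(5, 3)), 6) = Add(0, 6) = 6)
Add(Function('F')(6, -3), Mul(-3, U)) = Add(Mul(-3, Add(1, 6)), Mul(-3, 6)) = Add(Mul(-3, 7), -18) = Add(-21, -18) = -39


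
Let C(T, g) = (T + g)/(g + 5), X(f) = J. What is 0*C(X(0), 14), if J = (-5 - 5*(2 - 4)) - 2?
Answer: 0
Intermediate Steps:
J = 3 (J = (-5 - 5*(-2)) - 2 = (-5 + 10) - 2 = 5 - 2 = 3)
X(f) = 3
C(T, g) = (T + g)/(5 + g)
0*C(X(0), 14) = 0*((3 + 14)/(5 + 14)) = 0*(17/19) = 0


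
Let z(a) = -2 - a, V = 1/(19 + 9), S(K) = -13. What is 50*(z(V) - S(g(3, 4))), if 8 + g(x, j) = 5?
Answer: 7675/14 ≈ 548.21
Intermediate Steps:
g(x, j) = -3 (g(x, j) = -8 + 5 = -3)
V = 1/28 ≈ 0.035714
50*(z(V) - S(g(3, 4))) = 50*((-2 - 1*1/28) - 1*(-13)) = 50*((-2 - 1/28) + 13) = 50*(-57/28 + 13) = 50*(307/28) = 7675/14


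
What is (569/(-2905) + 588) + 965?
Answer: 4510896/2905 ≈ 1552.8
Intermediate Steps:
(569/(-2905) + 588) + 965 = (569*(-1/2905) + 588) + 965 = (-569/2905 + 588) + 965 = 1707571/2905 + 965 = 4510896/2905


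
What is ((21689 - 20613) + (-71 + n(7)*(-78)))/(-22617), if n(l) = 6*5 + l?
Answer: 209/2513 ≈ 0.083168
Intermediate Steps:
n(l) = 30 + l
((21689 - 20613) + (-71 + n(7)*(-78)))/(-22617) = ((21689 - 20613) + (-71 + (30 + 7)*(-78)))/(-22617) = (1076 + (-71 + 37*(-78)))*(-1/22617) = (1076 + (-71 - 2886))*(-1/22617) = (1076 - 2957)*(-1/22617) = -1881*(-1/22617) = 209/2513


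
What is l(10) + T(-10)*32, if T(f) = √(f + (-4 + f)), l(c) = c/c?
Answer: 1 + 64*I*√6 ≈ 1.0 + 156.77*I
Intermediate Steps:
l(c) = 1
T(f) = √(-4 + 2*f)
l(10) + T(-10)*32 = 1 + √(-4 + 2*(-10))*32 = 1 + √(-4 - 20)*32 = 1 + √(-24)*32 = 1 + (2*I*√6)*32 = 1 + 64*I*√6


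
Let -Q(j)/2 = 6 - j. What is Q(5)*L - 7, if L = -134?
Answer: 261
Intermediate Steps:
Q(j) = -12 + 2*j (Q(j) = -2*(6 - j) = -12 + 2*j)
Q(5)*L - 7 = (-12 + 2*5)*(-134) - 7 = (-12 + 10)*(-134) - 7 = -2*(-134) - 7 = 268 - 7 = 261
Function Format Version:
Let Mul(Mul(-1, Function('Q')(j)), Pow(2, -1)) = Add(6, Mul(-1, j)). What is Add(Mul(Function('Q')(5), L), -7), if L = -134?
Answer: 261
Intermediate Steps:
Function('Q')(j) = Add(-12, Mul(2, j)) (Function('Q')(j) = Mul(-2, Add(6, Mul(-1, j))) = Add(-12, Mul(2, j)))
Add(Mul(Function('Q')(5), L), -7) = Add(Mul(Add(-12, Mul(2, 5)), -134), -7) = Add(Mul(Add(-12, 10), -134), -7) = Add(Mul(-2, -134), -7) = Add(268, -7) = 261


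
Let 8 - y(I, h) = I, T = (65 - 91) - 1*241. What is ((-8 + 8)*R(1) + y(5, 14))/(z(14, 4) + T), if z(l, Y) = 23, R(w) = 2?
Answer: -3/244 ≈ -0.012295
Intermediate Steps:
T = -267 (T = -26 - 241 = -267)
y(I, h) = 8 - I
((-8 + 8)*R(1) + y(5, 14))/(z(14, 4) + T) = ((-8 + 8)*2 + (8 - 1*5))/(23 - 267) = (0*2 + (8 - 5))/(-244) = (0 + 3)*(-1/244) = 3*(-1/244) = -3/244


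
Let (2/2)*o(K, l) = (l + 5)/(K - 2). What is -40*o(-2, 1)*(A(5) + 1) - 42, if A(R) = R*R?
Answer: 1518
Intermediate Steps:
A(R) = R²
o(K, l) = (5 + l)/(-2 + K) (o(K, l) = (l + 5)/(K - 2) = (5 + l)/(-2 + K))
-40*o(-2, 1)*(A(5) + 1) - 42 = -40*(5 + 1)/(-2 - 2)*(5² + 1) - 42 = -40*6/(-4)*(25 + 1) - 42 = -40*(-¼*6)*26 - 42 = -(-60)*26 - 42 = -40*(-39) - 42 = 1560 - 42 = 1518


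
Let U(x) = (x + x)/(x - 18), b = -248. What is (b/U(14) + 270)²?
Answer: 4571044/49 ≈ 93287.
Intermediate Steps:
U(x) = 2*x/(-18 + x) (U(x) = (2*x)/(-18 + x) = 2*x/(-18 + x))
(b/U(14) + 270)² = (-248/(2*14/(-18 + 14)) + 270)² = (-248/(2*14/(-4)) + 270)² = (-248/(2*14*(-¼)) + 270)² = (-248/(-7) + 270)² = (-248*(-⅐) + 270)² = (248/7 + 270)² = (2138/7)² = 4571044/49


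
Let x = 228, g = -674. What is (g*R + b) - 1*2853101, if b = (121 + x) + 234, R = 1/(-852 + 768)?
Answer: -119805419/42 ≈ -2.8525e+6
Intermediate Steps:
R = -1/84 (R = 1/(-84) = -1/84 ≈ -0.011905)
b = 583 (b = (121 + 228) + 234 = 349 + 234 = 583)
(g*R + b) - 1*2853101 = (-674*(-1/84) + 583) - 1*2853101 = (337/42 + 583) - 2853101 = 24823/42 - 2853101 = -119805419/42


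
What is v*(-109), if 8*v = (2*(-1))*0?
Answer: 0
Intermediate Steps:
v = 0 (v = ((2*(-1))*0)/8 = (-2*0)/8 = (1/8)*0 = 0)
v*(-109) = 0*(-109) = 0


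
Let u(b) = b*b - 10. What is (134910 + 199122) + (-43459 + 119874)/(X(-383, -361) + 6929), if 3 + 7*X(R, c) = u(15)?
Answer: 3254580757/9743 ≈ 3.3404e+5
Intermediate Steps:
u(b) = -10 + b**2 (u(b) = b**2 - 10 = -10 + b**2)
X(R, c) = 212/7 (X(R, c) = -3/7 + (-10 + 15**2)/7 = -3/7 + (-10 + 225)/7 = -3/7 + (1/7)*215 = -3/7 + 215/7 = 212/7)
(134910 + 199122) + (-43459 + 119874)/(X(-383, -361) + 6929) = (134910 + 199122) + (-43459 + 119874)/(212/7 + 6929) = 334032 + 76415/(48715/7) = 334032 + 76415*(7/48715) = 334032 + 106981/9743 = 3254580757/9743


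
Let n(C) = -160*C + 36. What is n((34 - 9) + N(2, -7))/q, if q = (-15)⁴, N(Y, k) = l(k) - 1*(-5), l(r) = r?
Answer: -3644/50625 ≈ -0.071980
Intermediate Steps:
N(Y, k) = 5 + k (N(Y, k) = k - 1*(-5) = k + 5 = 5 + k)
q = 50625
n(C) = 36 - 160*C
n((34 - 9) + N(2, -7))/q = (36 - 160*((34 - 9) + (5 - 7)))/50625 = (36 - 160*(25 - 2))*(1/50625) = (36 - 160*23)*(1/50625) = (36 - 3680)*(1/50625) = -3644*1/50625 = -3644/50625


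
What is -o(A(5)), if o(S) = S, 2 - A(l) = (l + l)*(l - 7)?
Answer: -22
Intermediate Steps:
A(l) = 2 - 2*l*(-7 + l) (A(l) = 2 - (l + l)*(l - 7) = 2 - 2*l*(-7 + l))
-o(A(5)) = -(2 - 2*5**2 + 14*5) = -(2 - 2*25 + 70) = -(2 - 50 + 70) = -1*22 = -22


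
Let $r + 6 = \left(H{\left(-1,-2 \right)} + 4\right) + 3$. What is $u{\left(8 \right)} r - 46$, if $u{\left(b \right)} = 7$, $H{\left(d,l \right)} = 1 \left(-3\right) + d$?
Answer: $-67$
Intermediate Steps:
$H{\left(d,l \right)} = -3 + d$
$r = -3$ ($r = -6 + \left(\left(\left(-3 - 1\right) + 4\right) + 3\right) = -6 + \left(\left(-4 + 4\right) + 3\right) = -6 + \left(0 + 3\right) = -6 + 3 = -3$)
$u{\left(8 \right)} r - 46 = 7 \left(-3\right) - 46 = -21 - 46 = -67$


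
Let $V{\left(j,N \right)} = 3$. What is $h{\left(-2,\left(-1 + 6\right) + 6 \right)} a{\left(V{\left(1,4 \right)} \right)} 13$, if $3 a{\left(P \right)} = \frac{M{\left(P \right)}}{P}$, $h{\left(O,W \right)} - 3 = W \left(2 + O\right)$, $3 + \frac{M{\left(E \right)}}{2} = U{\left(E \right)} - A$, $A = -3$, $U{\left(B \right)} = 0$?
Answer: $0$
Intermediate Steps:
$M{\left(E \right)} = 0$ ($M{\left(E \right)} = -6 + 2 \left(0 - -3\right) = -6 + 2 \left(0 + 3\right) = -6 + 2 \cdot 3 = -6 + 6 = 0$)
$h{\left(O,W \right)} = 3 + W \left(2 + O\right)$
$a{\left(P \right)} = 0$ ($a{\left(P \right)} = \frac{0 \frac{1}{P}}{3} = \frac{1}{3} \cdot 0 = 0$)
$h{\left(-2,\left(-1 + 6\right) + 6 \right)} a{\left(V{\left(1,4 \right)} \right)} 13 = \left(3 + 2 \left(\left(-1 + 6\right) + 6\right) - 2 \left(\left(-1 + 6\right) + 6\right)\right) 0 \cdot 13 = \left(3 + 2 \left(5 + 6\right) - 2 \left(5 + 6\right)\right) 0 \cdot 13 = \left(3 + 2 \cdot 11 - 22\right) 0 \cdot 13 = \left(3 + 22 - 22\right) 0 \cdot 13 = 3 \cdot 0 \cdot 13 = 0 \cdot 13 = 0$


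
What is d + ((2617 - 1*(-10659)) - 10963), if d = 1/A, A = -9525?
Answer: 22031324/9525 ≈ 2313.0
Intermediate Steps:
d = -1/9525 (d = 1/(-9525) = -1/9525 ≈ -0.00010499)
d + ((2617 - 1*(-10659)) - 10963) = -1/9525 + ((2617 - 1*(-10659)) - 10963) = -1/9525 + ((2617 + 10659) - 10963) = -1/9525 + (13276 - 10963) = -1/9525 + 2313 = 22031324/9525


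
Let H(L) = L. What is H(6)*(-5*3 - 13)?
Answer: -168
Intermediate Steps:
H(6)*(-5*3 - 13) = 6*(-5*3 - 13) = 6*(-15 - 13) = 6*(-28) = -168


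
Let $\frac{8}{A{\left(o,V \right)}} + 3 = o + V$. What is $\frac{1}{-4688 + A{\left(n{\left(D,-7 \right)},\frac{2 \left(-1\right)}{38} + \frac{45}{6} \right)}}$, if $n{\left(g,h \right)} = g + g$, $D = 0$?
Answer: $- \frac{169}{791968} \approx -0.00021339$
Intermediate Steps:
$n{\left(g,h \right)} = 2 g$
$A{\left(o,V \right)} = \frac{8}{-3 + V + o}$ ($A{\left(o,V \right)} = \frac{8}{-3 + \left(o + V\right)} = \frac{8}{-3 + \left(V + o\right)} = \frac{8}{-3 + V + o}$)
$\frac{1}{-4688 + A{\left(n{\left(D,-7 \right)},\frac{2 \left(-1\right)}{38} + \frac{45}{6} \right)}} = \frac{1}{-4688 + \frac{8}{-3 + \left(\frac{2 \left(-1\right)}{38} + \frac{45}{6}\right) + 2 \cdot 0}} = \frac{1}{-4688 + \frac{8}{-3 + \left(\left(-2\right) \frac{1}{38} + 45 \cdot \frac{1}{6}\right) + 0}} = \frac{1}{-4688 + \frac{8}{-3 + \left(- \frac{1}{19} + \frac{15}{2}\right) + 0}} = \frac{1}{-4688 + \frac{8}{-3 + \frac{283}{38} + 0}} = \frac{1}{-4688 + \frac{8}{\frac{169}{38}}} = \frac{1}{-4688 + 8 \cdot \frac{38}{169}} = \frac{1}{-4688 + \frac{304}{169}} = \frac{1}{- \frac{791968}{169}} = - \frac{169}{791968}$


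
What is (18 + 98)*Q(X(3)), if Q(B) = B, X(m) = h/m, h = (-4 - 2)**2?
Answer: 1392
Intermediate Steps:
h = 36 (h = (-6)**2 = 36)
X(m) = 36/m
(18 + 98)*Q(X(3)) = (18 + 98)*(36/3) = 116*(36*(1/3)) = 116*12 = 1392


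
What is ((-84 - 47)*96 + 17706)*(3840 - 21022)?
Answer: -88143660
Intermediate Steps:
((-84 - 47)*96 + 17706)*(3840 - 21022) = (-131*96 + 17706)*(-17182) = (-12576 + 17706)*(-17182) = 5130*(-17182) = -88143660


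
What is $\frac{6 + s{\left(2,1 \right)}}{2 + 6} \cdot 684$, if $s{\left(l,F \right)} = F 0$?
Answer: $513$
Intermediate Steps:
$s{\left(l,F \right)} = 0$
$\frac{6 + s{\left(2,1 \right)}}{2 + 6} \cdot 684 = \frac{6 + 0}{2 + 6} \cdot 684 = \frac{6}{8} \cdot 684 = 6 \cdot \frac{1}{8} \cdot 684 = \frac{3}{4} \cdot 684 = 513$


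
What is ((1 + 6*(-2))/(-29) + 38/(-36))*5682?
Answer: -334291/87 ≈ -3842.4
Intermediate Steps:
((1 + 6*(-2))/(-29) + 38/(-36))*5682 = ((1 - 12)*(-1/29) + 38*(-1/36))*5682 = (-11*(-1/29) - 19/18)*5682 = (11/29 - 19/18)*5682 = -353/522*5682 = -334291/87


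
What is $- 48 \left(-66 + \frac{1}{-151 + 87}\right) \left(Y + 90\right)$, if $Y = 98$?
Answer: $595725$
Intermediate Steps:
$- 48 \left(-66 + \frac{1}{-151 + 87}\right) \left(Y + 90\right) = - 48 \left(-66 + \frac{1}{-151 + 87}\right) \left(98 + 90\right) = - 48 \left(-66 + \frac{1}{-64}\right) 188 = - 48 \left(-66 - \frac{1}{64}\right) 188 = - 48 \left(\left(- \frac{4225}{64}\right) 188\right) = \left(-48\right) \left(- \frac{198575}{16}\right) = 595725$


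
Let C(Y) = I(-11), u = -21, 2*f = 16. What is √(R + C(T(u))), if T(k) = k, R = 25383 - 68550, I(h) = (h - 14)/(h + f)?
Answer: 2*I*√97107/3 ≈ 207.75*I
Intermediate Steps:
f = 8 (f = (½)*16 = 8)
I(h) = (-14 + h)/(8 + h) (I(h) = (h - 14)/(h + 8) = (-14 + h)/(8 + h))
R = -43167
C(Y) = 25/3 (C(Y) = (-14 - 11)/(8 - 11) = -25/(-3) = -⅓*(-25) = 25/3)
√(R + C(T(u))) = √(-43167 + 25/3) = √(-129476/3) = 2*I*√97107/3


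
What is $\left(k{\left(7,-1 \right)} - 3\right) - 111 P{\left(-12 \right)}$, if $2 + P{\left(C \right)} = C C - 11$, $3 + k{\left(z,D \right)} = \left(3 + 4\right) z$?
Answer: $-14498$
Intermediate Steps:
$k{\left(z,D \right)} = -3 + 7 z$ ($k{\left(z,D \right)} = -3 + \left(3 + 4\right) z = -3 + 7 z$)
$P{\left(C \right)} = -13 + C^{2}$ ($P{\left(C \right)} = -2 + \left(C C - 11\right) = -2 + \left(C^{2} - 11\right) = -2 + \left(-11 + C^{2}\right) = -13 + C^{2}$)
$\left(k{\left(7,-1 \right)} - 3\right) - 111 P{\left(-12 \right)} = \left(\left(-3 + 7 \cdot 7\right) - 3\right) - 111 \left(-13 + \left(-12\right)^{2}\right) = \left(\left(-3 + 49\right) - 3\right) - 111 \left(-13 + 144\right) = \left(46 - 3\right) - 14541 = 43 - 14541 = -14498$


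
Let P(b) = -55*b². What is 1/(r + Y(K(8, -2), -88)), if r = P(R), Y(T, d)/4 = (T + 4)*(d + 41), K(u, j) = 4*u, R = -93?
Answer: -1/482463 ≈ -2.0727e-6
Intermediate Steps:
Y(T, d) = 4*(4 + T)*(41 + d) (Y(T, d) = 4*((T + 4)*(d + 41)) = 4*((4 + T)*(41 + d)) = 4*(4 + T)*(41 + d))
r = -475695 (r = -55*(-93)² = -55*8649 = -475695)
1/(r + Y(K(8, -2), -88)) = 1/(-475695 + (656 + 16*(-88) + 164*(4*8) + 4*(4*8)*(-88))) = 1/(-475695 + (656 - 1408 + 164*32 + 4*32*(-88))) = 1/(-475695 + (656 - 1408 + 5248 - 11264)) = 1/(-475695 - 6768) = 1/(-482463) = -1/482463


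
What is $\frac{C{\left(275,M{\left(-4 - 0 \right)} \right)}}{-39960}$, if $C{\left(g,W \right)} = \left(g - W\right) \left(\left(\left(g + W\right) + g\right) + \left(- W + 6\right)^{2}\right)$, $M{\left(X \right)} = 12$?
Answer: $- \frac{78637}{19980} \approx -3.9358$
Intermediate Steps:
$C{\left(g,W \right)} = \left(g - W\right) \left(W + \left(6 - W\right)^{2} + 2 g\right)$ ($C{\left(g,W \right)} = \left(g - W\right) \left(\left(\left(W + g\right) + g\right) + \left(6 - W\right)^{2}\right) = \left(g - W\right) \left(\left(W + 2 g\right) + \left(6 - W\right)^{2}\right) = \left(g - W\right) \left(W + \left(6 - W\right)^{2} + 2 g\right)$)
$\frac{C{\left(275,M{\left(-4 - 0 \right)} \right)}}{-39960} = \frac{- 12^{2} + 2 \cdot 275^{2} + 275 \left(-6 + 12\right)^{2} - 12 \cdot 275 - 12 \left(-6 + 12\right)^{2}}{-39960} = \left(\left(-1\right) 144 + 2 \cdot 75625 + 275 \cdot 6^{2} - 3300 - 12 \cdot 6^{2}\right) \left(- \frac{1}{39960}\right) = \left(-144 + 151250 + 275 \cdot 36 - 3300 - 12 \cdot 36\right) \left(- \frac{1}{39960}\right) = \left(-144 + 151250 + 9900 - 3300 - 432\right) \left(- \frac{1}{39960}\right) = 157274 \left(- \frac{1}{39960}\right) = - \frac{78637}{19980}$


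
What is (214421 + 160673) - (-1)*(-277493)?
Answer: 97601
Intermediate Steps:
(214421 + 160673) - (-1)*(-277493) = 375094 - 1*277493 = 375094 - 277493 = 97601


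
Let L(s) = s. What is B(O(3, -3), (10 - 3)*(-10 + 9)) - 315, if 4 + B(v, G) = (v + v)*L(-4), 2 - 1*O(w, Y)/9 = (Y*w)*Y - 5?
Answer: 1121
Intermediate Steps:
O(w, Y) = 63 - 9*w*Y² (O(w, Y) = 18 - 9*((Y*w)*Y - 5) = 18 - 9*(w*Y² - 5) = 18 - 9*(-5 + w*Y²) = 18 + (45 - 9*w*Y²) = 63 - 9*w*Y²)
B(v, G) = -4 - 8*v (B(v, G) = -4 + (v + v)*(-4) = -4 + (2*v)*(-4) = -4 - 8*v)
B(O(3, -3), (10 - 3)*(-10 + 9)) - 315 = (-4 - 8*(63 - 9*3*(-3)²)) - 315 = (-4 - 8*(63 - 9*3*9)) - 315 = (-4 - 8*(63 - 243)) - 315 = (-4 - 8*(-180)) - 315 = (-4 + 1440) - 315 = 1436 - 315 = 1121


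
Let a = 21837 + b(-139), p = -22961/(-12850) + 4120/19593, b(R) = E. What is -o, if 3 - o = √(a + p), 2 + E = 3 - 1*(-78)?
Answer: -3 + √6174850962865968194/16784670 ≈ 145.05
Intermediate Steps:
E = 79 (E = -2 + (3 - 1*(-78)) = -2 + (3 + 78) = -2 + 81 = 79)
b(R) = 79
p = 502816873/251770050 (p = -22961*(-1/12850) + 4120*(1/19593) = 22961/12850 + 4120/19593 = 502816873/251770050 ≈ 1.9971)
a = 21916 (a = 21837 + 79 = 21916)
o = 3 - √6174850962865968194/16784670 (o = 3 - √(21916 + 502816873/251770050) = 3 - √(5518295232673/251770050) = 3 - √6174850962865968194/16784670 ≈ -145.05)
-o = -(3 - √6174850962865968194/16784670) = -3 + √6174850962865968194/16784670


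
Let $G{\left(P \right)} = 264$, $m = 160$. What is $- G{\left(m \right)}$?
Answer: $-264$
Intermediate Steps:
$- G{\left(m \right)} = \left(-1\right) 264 = -264$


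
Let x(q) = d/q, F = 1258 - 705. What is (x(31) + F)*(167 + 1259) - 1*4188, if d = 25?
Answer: 785540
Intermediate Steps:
F = 553
x(q) = 25/q
(x(31) + F)*(167 + 1259) - 1*4188 = (25/31 + 553)*(167 + 1259) - 1*4188 = (25*(1/31) + 553)*1426 - 4188 = (25/31 + 553)*1426 - 4188 = (17168/31)*1426 - 4188 = 789728 - 4188 = 785540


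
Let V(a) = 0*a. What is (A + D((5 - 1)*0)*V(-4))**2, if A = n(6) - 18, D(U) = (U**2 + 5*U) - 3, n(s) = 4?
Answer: 196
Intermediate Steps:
V(a) = 0
D(U) = -3 + U**2 + 5*U
A = -14 (A = 4 - 18 = -14)
(A + D((5 - 1)*0)*V(-4))**2 = (-14 + (-3 + ((5 - 1)*0)**2 + 5*((5 - 1)*0))*0)**2 = (-14 + (-3 + (4*0)**2 + 5*(4*0))*0)**2 = (-14 + (-3 + 0**2 + 5*0)*0)**2 = (-14 + (-3 + 0 + 0)*0)**2 = (-14 - 3*0)**2 = (-14 + 0)**2 = (-14)**2 = 196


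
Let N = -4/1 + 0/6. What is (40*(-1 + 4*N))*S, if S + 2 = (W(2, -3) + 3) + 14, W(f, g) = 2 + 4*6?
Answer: -27880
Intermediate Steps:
N = -4 (N = -4*1 + 0*(⅙) = -4 + 0 = -4)
W(f, g) = 26 (W(f, g) = 2 + 24 = 26)
S = 41 (S = -2 + ((26 + 3) + 14) = -2 + (29 + 14) = -2 + 43 = 41)
(40*(-1 + 4*N))*S = (40*(-1 + 4*(-4)))*41 = (40*(-1 - 16))*41 = (40*(-17))*41 = -680*41 = -27880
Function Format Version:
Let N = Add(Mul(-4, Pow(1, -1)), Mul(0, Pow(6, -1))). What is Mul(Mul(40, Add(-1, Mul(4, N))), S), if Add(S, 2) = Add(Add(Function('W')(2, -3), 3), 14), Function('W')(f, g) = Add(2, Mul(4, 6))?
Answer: -27880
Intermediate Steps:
N = -4 (N = Add(Mul(-4, 1), Mul(0, Rational(1, 6))) = Add(-4, 0) = -4)
Function('W')(f, g) = 26 (Function('W')(f, g) = Add(2, 24) = 26)
S = 41 (S = Add(-2, Add(Add(26, 3), 14)) = Add(-2, Add(29, 14)) = Add(-2, 43) = 41)
Mul(Mul(40, Add(-1, Mul(4, N))), S) = Mul(Mul(40, Add(-1, Mul(4, -4))), 41) = Mul(Mul(40, Add(-1, -16)), 41) = Mul(Mul(40, -17), 41) = Mul(-680, 41) = -27880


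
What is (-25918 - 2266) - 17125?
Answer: -45309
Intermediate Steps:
(-25918 - 2266) - 17125 = -28184 - 17125 = -45309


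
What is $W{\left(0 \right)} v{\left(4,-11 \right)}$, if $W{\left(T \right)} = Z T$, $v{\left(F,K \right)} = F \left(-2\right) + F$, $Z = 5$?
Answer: $0$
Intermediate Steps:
$v{\left(F,K \right)} = - F$ ($v{\left(F,K \right)} = - 2 F + F = - F$)
$W{\left(T \right)} = 5 T$
$W{\left(0 \right)} v{\left(4,-11 \right)} = 5 \cdot 0 \left(\left(-1\right) 4\right) = 0 \left(-4\right) = 0$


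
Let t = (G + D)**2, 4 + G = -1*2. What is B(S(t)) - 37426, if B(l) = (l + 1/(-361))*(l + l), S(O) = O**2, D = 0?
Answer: 1199169374/361 ≈ 3.3218e+6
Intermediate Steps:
G = -6 (G = -4 - 1*2 = -4 - 2 = -6)
t = 36 (t = (-6 + 0)**2 = (-6)**2 = 36)
B(l) = 2*l*(-1/361 + l) (B(l) = (l - 1/361)*(2*l) = (-1/361 + l)*(2*l) = 2*l*(-1/361 + l))
B(S(t)) - 37426 = (2/361)*36**2*(-1 + 361*36**2) - 37426 = (2/361)*1296*(-1 + 361*1296) - 37426 = (2/361)*1296*(-1 + 467856) - 37426 = (2/361)*1296*467855 - 37426 = 1212680160/361 - 37426 = 1199169374/361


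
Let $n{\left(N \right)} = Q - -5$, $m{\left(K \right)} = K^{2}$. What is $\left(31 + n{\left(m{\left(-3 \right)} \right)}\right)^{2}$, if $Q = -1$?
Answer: $1225$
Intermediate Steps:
$n{\left(N \right)} = 4$ ($n{\left(N \right)} = -1 - -5 = -1 + 5 = 4$)
$\left(31 + n{\left(m{\left(-3 \right)} \right)}\right)^{2} = \left(31 + 4\right)^{2} = 35^{2} = 1225$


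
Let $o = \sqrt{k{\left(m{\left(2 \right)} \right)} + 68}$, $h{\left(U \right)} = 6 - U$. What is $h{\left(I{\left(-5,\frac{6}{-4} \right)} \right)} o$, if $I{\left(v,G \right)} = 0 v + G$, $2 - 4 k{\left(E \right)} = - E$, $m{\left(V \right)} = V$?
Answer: $\frac{15 \sqrt{69}}{2} \approx 62.3$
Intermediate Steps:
$k{\left(E \right)} = \frac{1}{2} + \frac{E}{4}$ ($k{\left(E \right)} = \frac{1}{2} - \frac{\left(-1\right) E}{4} = \frac{1}{2} + \frac{E}{4}$)
$I{\left(v,G \right)} = G$ ($I{\left(v,G \right)} = 0 + G = G$)
$o = \sqrt{69}$ ($o = \sqrt{\left(\frac{1}{2} + \frac{1}{4} \cdot 2\right) + 68} = \sqrt{\left(\frac{1}{2} + \frac{1}{2}\right) + 68} = \sqrt{1 + 68} = \sqrt{69} \approx 8.3066$)
$h{\left(I{\left(-5,\frac{6}{-4} \right)} \right)} o = \left(6 - \frac{6}{-4}\right) \sqrt{69} = \left(6 - 6 \left(- \frac{1}{4}\right)\right) \sqrt{69} = \left(6 - - \frac{3}{2}\right) \sqrt{69} = \left(6 + \frac{3}{2}\right) \sqrt{69} = \frac{15 \sqrt{69}}{2}$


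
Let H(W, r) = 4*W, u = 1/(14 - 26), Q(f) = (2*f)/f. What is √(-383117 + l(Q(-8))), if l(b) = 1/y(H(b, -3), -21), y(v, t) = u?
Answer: I*√383129 ≈ 618.97*I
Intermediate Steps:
Q(f) = 2
u = -1/12 (u = 1/(-12) = -1/12 ≈ -0.083333)
y(v, t) = -1/12
l(b) = -12 (l(b) = 1/(-1/12) = -12)
√(-383117 + l(Q(-8))) = √(-383117 - 12) = √(-383129) = I*√383129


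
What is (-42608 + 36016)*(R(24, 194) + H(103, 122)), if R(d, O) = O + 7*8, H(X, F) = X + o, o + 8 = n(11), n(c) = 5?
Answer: -2307200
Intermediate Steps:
o = -3 (o = -8 + 5 = -3)
H(X, F) = -3 + X (H(X, F) = X - 3 = -3 + X)
R(d, O) = 56 + O (R(d, O) = O + 56 = 56 + O)
(-42608 + 36016)*(R(24, 194) + H(103, 122)) = (-42608 + 36016)*((56 + 194) + (-3 + 103)) = -6592*(250 + 100) = -6592*350 = -2307200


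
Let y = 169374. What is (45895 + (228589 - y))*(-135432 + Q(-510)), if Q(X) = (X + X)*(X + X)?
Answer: 95121186480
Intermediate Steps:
Q(X) = 4*X**2 (Q(X) = (2*X)*(2*X) = 4*X**2)
(45895 + (228589 - y))*(-135432 + Q(-510)) = (45895 + (228589 - 1*169374))*(-135432 + 4*(-510)**2) = (45895 + (228589 - 169374))*(-135432 + 4*260100) = (45895 + 59215)*(-135432 + 1040400) = 105110*904968 = 95121186480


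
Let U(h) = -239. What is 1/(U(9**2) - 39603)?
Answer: -1/39842 ≈ -2.5099e-5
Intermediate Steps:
1/(U(9**2) - 39603) = 1/(-239 - 39603) = 1/(-39842) = -1/39842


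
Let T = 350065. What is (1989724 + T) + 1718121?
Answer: 4057910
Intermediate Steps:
(1989724 + T) + 1718121 = (1989724 + 350065) + 1718121 = 2339789 + 1718121 = 4057910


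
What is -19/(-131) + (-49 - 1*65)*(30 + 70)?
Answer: -1493381/131 ≈ -11400.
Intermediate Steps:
-19/(-131) + (-49 - 1*65)*(30 + 70) = -19*(-1/131) + (-49 - 65)*100 = 19/131 - 114*100 = 19/131 - 11400 = -1493381/131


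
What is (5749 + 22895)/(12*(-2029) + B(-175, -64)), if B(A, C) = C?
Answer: -7161/6103 ≈ -1.1734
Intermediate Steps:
(5749 + 22895)/(12*(-2029) + B(-175, -64)) = (5749 + 22895)/(12*(-2029) - 64) = 28644/(-24348 - 64) = 28644/(-24412) = 28644*(-1/24412) = -7161/6103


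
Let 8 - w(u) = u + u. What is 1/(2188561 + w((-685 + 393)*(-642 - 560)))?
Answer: 1/1486601 ≈ 6.7268e-7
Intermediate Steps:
w(u) = 8 - 2*u (w(u) = 8 - (u + u) = 8 - 2*u)
1/(2188561 + w((-685 + 393)*(-642 - 560))) = 1/(2188561 + (8 - 2*(-685 + 393)*(-642 - 560))) = 1/(2188561 + (8 - (-584)*(-1202))) = 1/(2188561 + (8 - 2*350984)) = 1/(2188561 + (8 - 701968)) = 1/(2188561 - 701960) = 1/1486601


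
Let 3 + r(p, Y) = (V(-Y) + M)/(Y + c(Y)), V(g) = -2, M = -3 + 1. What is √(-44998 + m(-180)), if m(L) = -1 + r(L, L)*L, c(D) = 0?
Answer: I*√44463 ≈ 210.86*I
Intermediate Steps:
M = -2
r(p, Y) = -3 - 4/Y (r(p, Y) = -3 + (-2 - 2)/(Y + 0) = -3 - 4/Y)
m(L) = -1 + L*(-3 - 4/L) (m(L) = -1 + (-3 - 4/L)*L = -1 + L*(-3 - 4/L))
√(-44998 + m(-180)) = √(-44998 + (-5 - 3*(-180))) = √(-44998 + (-5 + 540)) = √(-44998 + 535) = √(-44463) = I*√44463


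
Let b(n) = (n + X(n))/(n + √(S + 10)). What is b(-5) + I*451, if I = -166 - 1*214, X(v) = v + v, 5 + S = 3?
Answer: -2913385/17 + 30*√2/17 ≈ -1.7137e+5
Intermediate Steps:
S = -2 (S = -5 + 3 = -2)
X(v) = 2*v
I = -380 (I = -166 - 214 = -380)
b(n) = 3*n/(n + 2*√2) (b(n) = (n + 2*n)/(n + √(-2 + 10)) = (3*n)/(n + √8) = (3*n)/(n + 2*√2) = 3*n/(n + 2*√2))
b(-5) + I*451 = 3*(-5)/(-5 + 2*√2) - 380*451 = -15/(-5 + 2*√2) - 171380 = -171380 - 15/(-5 + 2*√2)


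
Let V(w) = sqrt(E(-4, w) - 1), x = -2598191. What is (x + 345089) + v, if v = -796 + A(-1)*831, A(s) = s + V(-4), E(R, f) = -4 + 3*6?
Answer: -2254729 + 831*sqrt(13) ≈ -2.2517e+6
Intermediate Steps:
E(R, f) = 14 (E(R, f) = -4 + 18 = 14)
V(w) = sqrt(13) (V(w) = sqrt(14 - 1) = sqrt(13))
A(s) = s + sqrt(13)
v = -1627 + 831*sqrt(13) (v = -796 + (-1 + sqrt(13))*831 = -796 + (-831 + 831*sqrt(13)) = -1627 + 831*sqrt(13) ≈ 1369.2)
(x + 345089) + v = (-2598191 + 345089) + (-1627 + 831*sqrt(13)) = -2253102 + (-1627 + 831*sqrt(13)) = -2254729 + 831*sqrt(13)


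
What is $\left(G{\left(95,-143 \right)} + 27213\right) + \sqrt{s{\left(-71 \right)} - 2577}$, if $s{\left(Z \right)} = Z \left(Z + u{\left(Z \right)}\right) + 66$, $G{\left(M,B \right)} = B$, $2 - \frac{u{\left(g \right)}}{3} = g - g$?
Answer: $27070 + 2 \sqrt{526} \approx 27116.0$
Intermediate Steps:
$u{\left(g \right)} = 6$ ($u{\left(g \right)} = 6 - 3 \left(g - g\right) = 6 - 0 = 6 + 0 = 6$)
$s{\left(Z \right)} = 66 + Z \left(6 + Z\right)$ ($s{\left(Z \right)} = Z \left(Z + 6\right) + 66 = Z \left(6 + Z\right) + 66 = 66 + Z \left(6 + Z\right)$)
$\left(G{\left(95,-143 \right)} + 27213\right) + \sqrt{s{\left(-71 \right)} - 2577} = \left(-143 + 27213\right) + \sqrt{\left(66 + \left(-71\right)^{2} + 6 \left(-71\right)\right) - 2577} = 27070 + \sqrt{\left(66 + 5041 - 426\right) - 2577} = 27070 + \sqrt{4681 - 2577} = 27070 + \sqrt{2104} = 27070 + 2 \sqrt{526}$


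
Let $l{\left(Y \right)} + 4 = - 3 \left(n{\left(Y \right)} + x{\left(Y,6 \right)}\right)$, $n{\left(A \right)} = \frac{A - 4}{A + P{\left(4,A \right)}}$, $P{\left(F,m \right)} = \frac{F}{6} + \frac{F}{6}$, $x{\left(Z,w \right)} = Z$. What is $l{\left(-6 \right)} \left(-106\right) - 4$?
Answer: $- \frac{5646}{7} \approx -806.57$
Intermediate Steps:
$P{\left(F,m \right)} = \frac{F}{3}$ ($P{\left(F,m \right)} = F \frac{1}{6} + F \frac{1}{6} = \frac{F}{6} + \frac{F}{6} = \frac{F}{3}$)
$n{\left(A \right)} = \frac{-4 + A}{\frac{4}{3} + A}$ ($n{\left(A \right)} = \frac{A - 4}{A + \frac{1}{3} \cdot 4} = \frac{-4 + A}{A + \frac{4}{3}} = \frac{-4 + A}{\frac{4}{3} + A}$)
$l{\left(Y \right)} = -4 - 3 Y - \frac{9 \left(-4 + Y\right)}{4 + 3 Y}$ ($l{\left(Y \right)} = -4 - 3 \left(\frac{3 \left(-4 + Y\right)}{4 + 3 Y} + Y\right) = -4 - 3 \left(Y + \frac{3 \left(-4 + Y\right)}{4 + 3 Y}\right) = -4 - \left(3 Y + \frac{9 \left(-4 + Y\right)}{4 + 3 Y}\right) = -4 - 3 Y - \frac{9 \left(-4 + Y\right)}{4 + 3 Y}$)
$l{\left(-6 \right)} \left(-106\right) - 4 = \frac{20 - -198 - 9 \left(-6\right)^{2}}{4 + 3 \left(-6\right)} \left(-106\right) - 4 = \frac{20 + 198 - 324}{4 - 18} \left(-106\right) - 4 = \frac{20 + 198 - 324}{-14} \left(-106\right) - 4 = \left(- \frac{1}{14}\right) \left(-106\right) \left(-106\right) - 4 = \frac{53}{7} \left(-106\right) - 4 = - \frac{5618}{7} - 4 = - \frac{5646}{7}$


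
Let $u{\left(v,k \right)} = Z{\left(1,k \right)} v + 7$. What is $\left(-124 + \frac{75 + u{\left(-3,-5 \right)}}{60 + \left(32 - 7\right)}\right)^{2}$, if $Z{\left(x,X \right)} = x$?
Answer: $\frac{109432521}{7225} \approx 15146.0$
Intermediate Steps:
$u{\left(v,k \right)} = 7 + v$ ($u{\left(v,k \right)} = 1 v + 7 = v + 7 = 7 + v$)
$\left(-124 + \frac{75 + u{\left(-3,-5 \right)}}{60 + \left(32 - 7\right)}\right)^{2} = \left(-124 + \frac{75 + \left(7 - 3\right)}{60 + \left(32 - 7\right)}\right)^{2} = \left(-124 + \frac{75 + 4}{60 + 25}\right)^{2} = \left(-124 + \frac{79}{85}\right)^{2} = \left(- \frac{10461}{85}\right)^{2} = \frac{109432521}{7225}$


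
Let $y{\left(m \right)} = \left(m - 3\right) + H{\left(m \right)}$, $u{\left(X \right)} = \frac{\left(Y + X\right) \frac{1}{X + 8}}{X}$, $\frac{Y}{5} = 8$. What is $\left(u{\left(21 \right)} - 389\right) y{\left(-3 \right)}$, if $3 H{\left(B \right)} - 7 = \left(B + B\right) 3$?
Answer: $\frac{236840}{63} \approx 3759.4$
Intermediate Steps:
$Y = 40$ ($Y = 5 \cdot 8 = 40$)
$H{\left(B \right)} = \frac{7}{3} + 2 B$ ($H{\left(B \right)} = \frac{7}{3} + \frac{\left(B + B\right) 3}{3} = \frac{7}{3} + \frac{2 B 3}{3} = \frac{7}{3} + \frac{6 B}{3} = \frac{7}{3} + 2 B$)
$u{\left(X \right)} = \frac{40 + X}{X \left(8 + X\right)}$ ($u{\left(X \right)} = \frac{\left(40 + X\right) \frac{1}{X + 8}}{X} = \frac{\left(40 + X\right) \frac{1}{8 + X}}{X} = \frac{\frac{1}{8 + X} \left(40 + X\right)}{X} = \frac{40 + X}{X \left(8 + X\right)}$)
$y{\left(m \right)} = - \frac{2}{3} + 3 m$ ($y{\left(m \right)} = \left(m - 3\right) + \left(\frac{7}{3} + 2 m\right) = \left(-3 + m\right) + \left(\frac{7}{3} + 2 m\right) = - \frac{2}{3} + 3 m$)
$\left(u{\left(21 \right)} - 389\right) y{\left(-3 \right)} = \left(\frac{40 + 21}{21 \left(8 + 21\right)} - 389\right) \left(- \frac{2}{3} + 3 \left(-3\right)\right) = \left(\frac{1}{21} \cdot \frac{1}{29} \cdot 61 - 389\right) \left(- \frac{2}{3} - 9\right) = \left(\frac{1}{21} \cdot \frac{1}{29} \cdot 61 - 389\right) \left(- \frac{29}{3}\right) = \left(\frac{61}{609} - 389\right) \left(- \frac{29}{3}\right) = \left(- \frac{236840}{609}\right) \left(- \frac{29}{3}\right) = \frac{236840}{63}$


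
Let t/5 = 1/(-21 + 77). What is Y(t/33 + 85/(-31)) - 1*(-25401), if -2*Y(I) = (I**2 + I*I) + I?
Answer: 83343790996619/3281914944 ≈ 25395.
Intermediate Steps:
t = 5/56 (t = 5/(-21 + 77) = 5/56 ≈ 0.089286)
Y(I) = -I**2 - I/2 (Y(I) = -((I**2 + I*I) + I)/2 = -((I**2 + I**2) + I)/2 = -(2*I**2 + I)/2 = -(I + 2*I**2)/2 = -I**2 - I/2)
Y(t/33 + 85/(-31)) - 1*(-25401) = -((5/56)/33 + 85/(-31))*(1/2 + ((5/56)/33 + 85/(-31))) - 1*(-25401) = -((5/56)*(1/33) + 85*(-1/31))*(1/2 + ((5/56)*(1/33) + 85*(-1/31))) + 25401 = -(5/1848 - 85/31)*(1/2 + (5/1848 - 85/31)) + 25401 = -1*(-156925/57288)*(1/2 - 156925/57288) + 25401 = -1*(-156925/57288)*(-128281/57288) + 25401 = -20130495925/3281914944 + 25401 = 83343790996619/3281914944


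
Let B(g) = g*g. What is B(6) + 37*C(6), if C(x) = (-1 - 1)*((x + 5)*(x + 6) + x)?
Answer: -10176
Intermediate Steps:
B(g) = g²
C(x) = -2*x - 2*(5 + x)*(6 + x) (C(x) = -2*((5 + x)*(6 + x) + x) = -2*(x + (5 + x)*(6 + x)) = -2*x - 2*(5 + x)*(6 + x))
B(6) + 37*C(6) = 6² + 37*(-60 - 24*6 - 2*6²) = 36 + 37*(-60 - 144 - 2*36) = 36 + 37*(-60 - 144 - 72) = 36 + 37*(-276) = 36 - 10212 = -10176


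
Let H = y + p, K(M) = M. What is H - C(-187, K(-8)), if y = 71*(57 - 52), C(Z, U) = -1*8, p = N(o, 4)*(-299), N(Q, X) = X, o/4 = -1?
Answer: -833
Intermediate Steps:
o = -4 (o = 4*(-1) = -4)
p = -1196 (p = 4*(-299) = -1196)
C(Z, U) = -8
y = 355 (y = 71*5 = 355)
H = -841 (H = 355 - 1196 = -841)
H - C(-187, K(-8)) = -841 - 1*(-8) = -841 + 8 = -833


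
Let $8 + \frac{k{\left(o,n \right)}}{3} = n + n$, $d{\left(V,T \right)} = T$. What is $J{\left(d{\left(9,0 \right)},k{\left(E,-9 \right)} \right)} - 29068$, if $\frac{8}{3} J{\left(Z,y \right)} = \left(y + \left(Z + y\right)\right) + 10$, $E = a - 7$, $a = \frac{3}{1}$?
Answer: $- \frac{116491}{4} \approx -29123.0$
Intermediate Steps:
$a = 3$ ($a = 3 \cdot 1 = 3$)
$E = -4$ ($E = 3 - 7 = -4$)
$k{\left(o,n \right)} = -24 + 6 n$ ($k{\left(o,n \right)} = -24 + 3 \left(n + n\right) = -24 + 3 \cdot 2 n = -24 + 6 n$)
$J{\left(Z,y \right)} = \frac{15}{4} + \frac{3 y}{4} + \frac{3 Z}{8}$ ($J{\left(Z,y \right)} = \frac{3 \left(\left(y + \left(Z + y\right)\right) + 10\right)}{8} = \frac{3 \left(\left(Z + 2 y\right) + 10\right)}{8} = \frac{3 \left(10 + Z + 2 y\right)}{8} = \frac{15}{4} + \frac{3 y}{4} + \frac{3 Z}{8}$)
$J{\left(d{\left(9,0 \right)},k{\left(E,-9 \right)} \right)} - 29068 = \left(\frac{15}{4} + \frac{3 \left(-24 + 6 \left(-9\right)\right)}{4} + \frac{3}{8} \cdot 0\right) - 29068 = \left(\frac{15}{4} + \frac{3 \left(-24 - 54\right)}{4} + 0\right) - 29068 = \left(\frac{15}{4} + \frac{3}{4} \left(-78\right) + 0\right) - 29068 = \left(\frac{15}{4} - \frac{117}{2} + 0\right) - 29068 = - \frac{219}{4} - 29068 = - \frac{116491}{4}$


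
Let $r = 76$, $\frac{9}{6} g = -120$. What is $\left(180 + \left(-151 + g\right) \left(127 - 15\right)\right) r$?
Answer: $-1952592$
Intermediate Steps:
$g = -80$ ($g = \frac{2}{3} \left(-120\right) = -80$)
$\left(180 + \left(-151 + g\right) \left(127 - 15\right)\right) r = \left(180 + \left(-151 - 80\right) \left(127 - 15\right)\right) 76 = \left(180 - 25872\right) 76 = \left(-25692\right) 76 = -1952592$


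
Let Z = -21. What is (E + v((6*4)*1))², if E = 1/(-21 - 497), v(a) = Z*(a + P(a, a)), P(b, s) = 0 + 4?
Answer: 92772022225/268324 ≈ 3.4575e+5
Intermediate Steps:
P(b, s) = 4
v(a) = -84 - 21*a (v(a) = -21*(a + 4) = -21*(4 + a) = -84 - 21*a)
E = -1/518 (E = 1/(-518) = -1/518 ≈ -0.0019305)
(E + v((6*4)*1))² = (-1/518 + (-84 - 21*6*4))² = (-1/518 + (-84 - 504))² = (-1/518 - 588)² = (-304585/518)² = 92772022225/268324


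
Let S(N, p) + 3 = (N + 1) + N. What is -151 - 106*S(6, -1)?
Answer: -1211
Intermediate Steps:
S(N, p) = -2 + 2*N (S(N, p) = -3 + ((N + 1) + N) = -3 + ((1 + N) + N) = -3 + (1 + 2*N) = -2 + 2*N)
-151 - 106*S(6, -1) = -151 - 106*(-2 + 2*6) = -151 - 106*(-2 + 12) = -151 - 106*10 = -151 - 1060 = -1211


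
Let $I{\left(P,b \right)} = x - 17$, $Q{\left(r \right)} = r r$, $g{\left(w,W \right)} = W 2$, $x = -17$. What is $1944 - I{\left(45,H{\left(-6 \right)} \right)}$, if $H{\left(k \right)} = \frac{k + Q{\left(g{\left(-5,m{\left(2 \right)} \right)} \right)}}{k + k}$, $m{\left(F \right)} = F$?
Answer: $1978$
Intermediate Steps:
$g{\left(w,W \right)} = 2 W$
$Q{\left(r \right)} = r^{2}$
$H{\left(k \right)} = \frac{16 + k}{2 k}$ ($H{\left(k \right)} = \frac{k + \left(2 \cdot 2\right)^{2}}{k + k} = \frac{k + 4^{2}}{2 k} = \left(k + 16\right) \frac{1}{2 k} = \left(16 + k\right) \frac{1}{2 k} = \frac{16 + k}{2 k}$)
$I{\left(P,b \right)} = -34$ ($I{\left(P,b \right)} = -17 - 17 = -34$)
$1944 - I{\left(45,H{\left(-6 \right)} \right)} = 1944 - -34 = 1944 + 34 = 1978$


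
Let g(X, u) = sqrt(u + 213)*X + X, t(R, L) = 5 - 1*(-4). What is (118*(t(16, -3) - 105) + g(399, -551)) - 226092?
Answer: -237021 + 5187*I*sqrt(2) ≈ -2.3702e+5 + 7335.5*I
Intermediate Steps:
t(R, L) = 9 (t(R, L) = 5 + 4 = 9)
g(X, u) = X + X*sqrt(213 + u) (g(X, u) = sqrt(213 + u)*X + X = X*sqrt(213 + u) + X = X + X*sqrt(213 + u))
(118*(t(16, -3) - 105) + g(399, -551)) - 226092 = (118*(9 - 105) + 399*(1 + sqrt(213 - 551))) - 226092 = (118*(-96) + 399*(1 + sqrt(-338))) - 226092 = (-11328 + 399*(1 + 13*I*sqrt(2))) - 226092 = (-11328 + (399 + 5187*I*sqrt(2))) - 226092 = (-10929 + 5187*I*sqrt(2)) - 226092 = -237021 + 5187*I*sqrt(2)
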